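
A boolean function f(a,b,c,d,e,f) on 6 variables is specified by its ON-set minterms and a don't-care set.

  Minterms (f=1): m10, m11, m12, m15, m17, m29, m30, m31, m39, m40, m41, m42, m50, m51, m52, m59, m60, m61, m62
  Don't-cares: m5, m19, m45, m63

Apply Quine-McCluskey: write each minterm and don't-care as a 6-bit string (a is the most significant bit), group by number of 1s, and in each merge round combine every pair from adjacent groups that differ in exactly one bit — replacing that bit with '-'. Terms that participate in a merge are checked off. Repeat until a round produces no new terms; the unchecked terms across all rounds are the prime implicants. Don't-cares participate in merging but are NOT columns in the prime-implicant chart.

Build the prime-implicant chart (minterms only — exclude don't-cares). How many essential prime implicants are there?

7

[col 0] 000101, 001010*, 001011*, 001100, 001111*, 010001*, 010011*, 011101*, 011110*, 011111*, 100111, 101000*, 101001*, 101010*, 101101*, 110010*, 110011*, 110100*, 111011*, 111100*, 111101*, 111110*, 111111*
[col 1] -01010, -10011, -11101*, -11110*, -11111*, 0-1111, 001-11, 00101-, 0100-1, 0111-1*, 01111-*, 1-1101, 101-01, 1010-0, 10100-, 11-011, 11-100, 11001-, 111-11, 1111-0*, 1111-1*, 11110-*, 11111-*
[col 2] -111-1, -1111-, 1111--
Prime implicants: -01010, -10011, -111-1, -1111-, 0-1111, 000101, 001-11, 00101-, 001100, 0100-1, 1-1101, 100111, 101-01, 1010-0, 10100-, 11-011, 11-100, 11001-, 111-11, 1111--
PI chart (minterm → PIs covering it):
  10 | -01010,00101-
  11 | 001-11,00101-
  12 | 001100  (sole → essential)
  15 | 0-1111,001-11
  17 | 0100-1  (sole → essential)
  29 | -111-1  (sole → essential)
  30 | -1111-  (sole → essential)
  31 | -111-1,-1111-,0-1111
  39 | 100111  (sole → essential)
  40 | 1010-0,10100-
  41 | 101-01,10100-
  42 | -01010,1010-0
  50 | 11001-  (sole → essential)
  51 | -10011,11-011,11001-
  52 | 11-100  (sole → essential)
  59 | 11-011,111-11
  60 | 11-100,1111--
  61 | -111-1,1-1101,1111--
  62 | -1111-,1111--
Essential prime implicants: -111-1, -1111-, 001100, 0100-1, 100111, 11-100, 11001-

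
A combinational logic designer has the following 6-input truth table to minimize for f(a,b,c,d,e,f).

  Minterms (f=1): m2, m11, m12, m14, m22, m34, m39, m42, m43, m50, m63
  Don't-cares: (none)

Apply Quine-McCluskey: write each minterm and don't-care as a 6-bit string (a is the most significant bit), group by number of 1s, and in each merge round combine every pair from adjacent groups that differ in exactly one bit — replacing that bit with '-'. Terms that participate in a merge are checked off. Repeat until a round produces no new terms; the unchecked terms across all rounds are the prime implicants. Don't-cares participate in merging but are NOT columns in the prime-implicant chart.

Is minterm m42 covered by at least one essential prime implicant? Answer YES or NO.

[col 0] 000010*, 001011*, 001100*, 001110*, 010110, 100010*, 100111, 101010*, 101011*, 110010*, 111111
[col 1] -00010, -01011, 0011-0, 1-0010, 10-010, 10101-
Prime implicants: -00010, -01011, 0011-0, 010110, 1-0010, 10-010, 100111, 10101-, 111111
PI chart (minterm → PIs covering it):
  2 | -00010  (sole → essential)
  11 | -01011  (sole → essential)
  12 | 0011-0  (sole → essential)
  14 | 0011-0  (sole → essential)
  22 | 010110  (sole → essential)
  34 | -00010,1-0010,10-010
  39 | 100111  (sole → essential)
  42 | 10-010,10101-
  43 | -01011,10101-
  50 | 1-0010  (sole → essential)
  63 | 111111  (sole → essential)
Essential prime implicants: -00010, -01011, 0011-0, 010110, 1-0010, 100111, 111111

NO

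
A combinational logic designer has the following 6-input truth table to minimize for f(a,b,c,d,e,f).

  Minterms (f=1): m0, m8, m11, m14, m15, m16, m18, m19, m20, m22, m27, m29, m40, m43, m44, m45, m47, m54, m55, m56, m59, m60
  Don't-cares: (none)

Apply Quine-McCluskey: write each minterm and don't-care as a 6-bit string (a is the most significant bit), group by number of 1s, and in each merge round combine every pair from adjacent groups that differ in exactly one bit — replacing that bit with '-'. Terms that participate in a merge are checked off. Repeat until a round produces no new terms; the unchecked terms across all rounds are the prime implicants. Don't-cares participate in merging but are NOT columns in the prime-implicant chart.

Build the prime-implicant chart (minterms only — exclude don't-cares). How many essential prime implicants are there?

size-2^0 implicants → 000000(✓)  001000(✓)  001011(✓)  001110(✓)  001111(✓)  010000(✓)  010010(✓)  010011(✓)  010100(✓)  010110(✓)  011011(✓)  011101  101000(✓)  101011(✓)  101100(✓)  101101(✓)  101111(✓)  110110(✓)  110111(✓)  111000(✓)  111011(✓)  111100(✓)
size-2^1 implicants → -01000  -01011(✓)  -01111(✓)  -10110  -11011(✓)  0-0000  0-1011(✓)  00-000  001-11(✓)  00111-  01-011  010-00(✓)  010-10(✓)  0100-0(✓)  01001-  0101-0(✓)  1-1000(✓)  1-1011(✓)  1-1100(✓)  101-00(✓)  101-11(✓)  1011-1  10110-  11011-  111-00(✓)
size-2^2 implicants → --1011  -01-11  010--0  1-1-00
Unchecked terms (primes): --1011, -01-11, -01000, -10110, 0-0000, 00-000, 00111-, 01-011, 010--0, 01001-, 011101, 1-1-00, 1011-1, 10110-, 11011-
Minterm coverage:
  m0 ⊆ 0-0000,00-000
  m8 ⊆ -01000,00-000
  m11 ⊆ --1011,-01-11
  m14 ⊆ 00111- [E]
  m15 ⊆ -01-11,00111-
  m16 ⊆ 0-0000,010--0
  m18 ⊆ 010--0,01001-
  m19 ⊆ 01-011,01001-
  m20 ⊆ 010--0 [E]
  m22 ⊆ -10110,010--0
  m27 ⊆ --1011,01-011
  m29 ⊆ 011101 [E]
  m40 ⊆ -01000,1-1-00
  m43 ⊆ --1011,-01-11
  m44 ⊆ 1-1-00,10110-
  m45 ⊆ 1011-1,10110-
  m47 ⊆ -01-11,1011-1
  m54 ⊆ -10110,11011-
  m55 ⊆ 11011- [E]
  m56 ⊆ 1-1-00 [E]
  m59 ⊆ --1011 [E]
  m60 ⊆ 1-1-00 [E]
E = {--1011, 00111-, 010--0, 011101, 1-1-00, 11011-}

6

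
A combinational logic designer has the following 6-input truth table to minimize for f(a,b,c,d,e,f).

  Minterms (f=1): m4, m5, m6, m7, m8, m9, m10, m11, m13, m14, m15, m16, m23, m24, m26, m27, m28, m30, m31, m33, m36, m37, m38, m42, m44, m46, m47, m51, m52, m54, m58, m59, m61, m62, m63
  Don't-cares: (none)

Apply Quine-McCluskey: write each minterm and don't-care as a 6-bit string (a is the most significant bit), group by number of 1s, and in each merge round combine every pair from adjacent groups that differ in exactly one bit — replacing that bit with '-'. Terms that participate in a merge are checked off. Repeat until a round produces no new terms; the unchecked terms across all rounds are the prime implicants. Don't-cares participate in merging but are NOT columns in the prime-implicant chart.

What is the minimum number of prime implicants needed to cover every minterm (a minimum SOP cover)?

[col 0] 000100*, 000101*, 000110*, 000111*, 001000*, 001001*, 001010*, 001011*, 001101*, 001110*, 001111*, 010000*, 010111*, 011000*, 011010*, 011011*, 011100*, 011110*, 011111*, 100001*, 100100*, 100101*, 100110*, 101010*, 101100*, 101110*, 101111*, 110011*, 110100*, 110110*, 111010*, 111011*, 111101*, 111110*, 111111*
[col 1] -00100*, -00101*, -00110*, -01010*, -01110*, -01111*, -11010*, -11011*, -11110*, -11111*, 0-0111*, 0-1000*, 0-1010*, 0-1011*, 0-1110*, 0-1111*, 00-101*, 00-110*, 00-111*, 0001-0*, 0001-1*, 00010-*, 00011-*, 001-01*, 001-10*, 001-11*, 0010-0*, 0010-1*, 00100-*, 00101-*, 0011-1*, 00111-*, 01-000, 01-111*, 011-00*, 011-10*, 011-11*, 0110-0*, 01101-*, 0111-0*, 01111-*, 1-0100*, 1-0110*, 1-1010*, 1-1110*, 1-1111*, 10-100*, 10-110*, 100-01, 1001-0*, 10010-*, 101-10*, 1011-0*, 10111-*, 11-011, 11-110*, 1101-0*, 111-10*, 111-11*, 11101-*, 1111-1, 11111-*
[col 2] --1010*, --1110*, --1111*, -0-110, -001-0, -0010-, -01-10*, -0111-*, -11-10*, -11-11*, -1101-*, -1111-*, 0--111, 0-1-10*, 0-1-11*, 0-10-0, 0-101-*, 0-111-*, 00-1-1, 00-11-, 0001--, 001--1, 001-1-*, 0010--, 011--0, 011-1-*, 1--110, 1-01-0, 1-1-10*, 1-111-*, 10-1-0, 111-1-*
[col 3] --1-10, --111-, -11-1-, 0-1-1-
Prime implicants: --1-10, --111-, -0-110, -001-0, -0010-, -11-1-, 0--111, 0-1-1-, 0-10-0, 00-1-1, 00-11-, 0001--, 001--1, 0010--, 01-000, 011--0, 1--110, 1-01-0, 10-1-0, 100-01, 11-011, 1111-1
PI chart (minterm → PIs covering it):
  4 | -001-0,-0010-,0001--
  5 | -0010-,00-1-1,0001--
  6 | -0-110,-001-0,00-11-,0001--
  7 | 0--111,00-1-1,00-11-,0001--
  8 | 0-10-0,0010--
  9 | 001--1,0010--
  10 | --1-10,0-1-1-,0-10-0,0010--
  11 | 0-1-1-,001--1,0010--
  13 | 00-1-1,001--1
  14 | --1-10,--111-,-0-110,0-1-1-,00-11-
  15 | --111-,0--111,0-1-1-,00-1-1,00-11-,001--1
  16 | 01-000  (sole → essential)
  23 | 0--111  (sole → essential)
  24 | 0-10-0,01-000,011--0
  26 | --1-10,-11-1-,0-1-1-,0-10-0,011--0
  27 | -11-1-,0-1-1-
  28 | 011--0  (sole → essential)
  30 | --1-10,--111-,-11-1-,0-1-1-,011--0
  31 | --111-,-11-1-,0--111,0-1-1-
  33 | 100-01  (sole → essential)
  36 | -001-0,-0010-,1-01-0,10-1-0
  37 | -0010-,100-01
  38 | -0-110,-001-0,1--110,1-01-0,10-1-0
  42 | --1-10  (sole → essential)
  44 | 10-1-0  (sole → essential)
  46 | --1-10,--111-,-0-110,1--110,10-1-0
  47 | --111-  (sole → essential)
  51 | 11-011  (sole → essential)
  52 | 1-01-0  (sole → essential)
  54 | 1--110,1-01-0
  58 | --1-10,-11-1-
  59 | -11-1-,11-011
  61 | 1111-1  (sole → essential)
  62 | --1-10,--111-,-11-1-,1--110
  63 | --111-,-11-1-,1111-1
Essential prime implicants: --1-10, --111-, 0--111, 01-000, 011--0, 1-01-0, 10-1-0, 100-01, 11-011, 1111-1
Petrick residual → -001-0, -11-1-, 00-1-1, 0010--
Minimum SOP uses 14 PIs: cef' + cde + b'c'df' + bce + a'def + a'b'df + a'b'cd' + a'bd'e'f' + a'bcf' + ac'df' + ab'df' + ab'c'e'f + abd'ef + abcdf

14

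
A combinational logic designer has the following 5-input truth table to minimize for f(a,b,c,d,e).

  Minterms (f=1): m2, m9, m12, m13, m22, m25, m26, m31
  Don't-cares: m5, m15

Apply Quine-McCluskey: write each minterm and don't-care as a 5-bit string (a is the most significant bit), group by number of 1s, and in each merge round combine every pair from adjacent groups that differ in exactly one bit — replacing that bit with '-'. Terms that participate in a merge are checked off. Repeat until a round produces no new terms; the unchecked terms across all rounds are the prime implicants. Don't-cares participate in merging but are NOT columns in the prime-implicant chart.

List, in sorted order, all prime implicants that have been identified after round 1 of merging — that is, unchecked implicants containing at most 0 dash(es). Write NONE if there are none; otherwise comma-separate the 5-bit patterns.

size-2^0 implicants → 00010  00101(✓)  01001(✓)  01100(✓)  01101(✓)  01111(✓)  10110  11001(✓)  11010  11111(✓)
size-2^1 implicants → -1001  -1111  0-101  01-01  011-1  0110-
Unchecked terms (primes): -1001, -1111, 0-101, 00010, 01-01, 011-1, 0110-, 10110, 11010

00010, 10110, 11010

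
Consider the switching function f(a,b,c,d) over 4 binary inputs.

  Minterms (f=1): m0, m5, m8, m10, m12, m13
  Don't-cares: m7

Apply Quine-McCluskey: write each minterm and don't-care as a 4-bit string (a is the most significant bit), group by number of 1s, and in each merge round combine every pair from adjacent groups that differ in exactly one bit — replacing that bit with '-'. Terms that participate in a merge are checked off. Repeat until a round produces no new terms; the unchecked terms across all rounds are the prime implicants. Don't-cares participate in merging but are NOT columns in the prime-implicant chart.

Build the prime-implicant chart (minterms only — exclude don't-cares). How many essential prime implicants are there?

Round 0: 0000✓ 0101✓ 0111✓ 1000✓ 1010✓ 1100✓ 1101✓
Round 1: -000 -101 01-1 1-00 10-0 110-
PIs = {-000, -101, 01-1, 1-00, 10-0, 110-}
Coverage chart:
  m0: -000 ←essential
  m5: -101,01-1
  m8: -000,1-00,10-0
  m10: 10-0 ←essential
  m12: 1-00,110-
  m13: -101,110-
Essential: -000, 10-0

2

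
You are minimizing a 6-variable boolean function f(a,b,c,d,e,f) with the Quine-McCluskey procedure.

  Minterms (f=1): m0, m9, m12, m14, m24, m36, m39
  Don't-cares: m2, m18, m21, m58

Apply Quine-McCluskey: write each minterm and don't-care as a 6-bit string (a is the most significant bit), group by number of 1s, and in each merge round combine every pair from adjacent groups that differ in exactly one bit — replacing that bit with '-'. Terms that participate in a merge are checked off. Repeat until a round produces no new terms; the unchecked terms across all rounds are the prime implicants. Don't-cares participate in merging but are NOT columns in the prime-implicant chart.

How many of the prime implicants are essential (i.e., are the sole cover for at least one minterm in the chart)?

[col 0] 000000*, 000010*, 001001, 001100*, 001110*, 010010*, 010101, 011000, 100100, 100111, 111010
[col 1] 0-0010, 0000-0, 0011-0
Prime implicants: 0-0010, 0000-0, 001001, 0011-0, 010101, 011000, 100100, 100111, 111010
PI chart (minterm → PIs covering it):
  0 | 0000-0  (sole → essential)
  9 | 001001  (sole → essential)
  12 | 0011-0  (sole → essential)
  14 | 0011-0  (sole → essential)
  24 | 011000  (sole → essential)
  36 | 100100  (sole → essential)
  39 | 100111  (sole → essential)
Essential prime implicants: 0000-0, 001001, 0011-0, 011000, 100100, 100111

6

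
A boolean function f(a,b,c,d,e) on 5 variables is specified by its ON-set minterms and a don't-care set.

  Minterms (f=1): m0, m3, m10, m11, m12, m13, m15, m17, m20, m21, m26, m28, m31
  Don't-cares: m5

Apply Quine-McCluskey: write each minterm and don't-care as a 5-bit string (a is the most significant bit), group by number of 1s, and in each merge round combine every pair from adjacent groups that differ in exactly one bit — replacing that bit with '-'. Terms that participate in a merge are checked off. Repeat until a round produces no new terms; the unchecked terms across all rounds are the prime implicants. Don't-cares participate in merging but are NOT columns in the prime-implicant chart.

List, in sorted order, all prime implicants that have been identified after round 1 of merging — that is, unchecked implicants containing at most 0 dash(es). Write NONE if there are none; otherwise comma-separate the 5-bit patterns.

00000

Round 0: 00000 00011✓ 00101✓ 01010✓ 01011✓ 01100✓ 01101✓ 01111✓ 10001✓ 10100✓ 10101✓ 11010✓ 11100✓ 11111✓
Round 1: -0101 -1010 -1100 -1111 0-011 0-101 01-11 0101- 011-1 0110- 1-100 10-01 1010-
PIs = {-0101, -1010, -1100, -1111, 0-011, 0-101, 00000, 01-11, 0101-, 011-1, 0110-, 1-100, 10-01, 1010-}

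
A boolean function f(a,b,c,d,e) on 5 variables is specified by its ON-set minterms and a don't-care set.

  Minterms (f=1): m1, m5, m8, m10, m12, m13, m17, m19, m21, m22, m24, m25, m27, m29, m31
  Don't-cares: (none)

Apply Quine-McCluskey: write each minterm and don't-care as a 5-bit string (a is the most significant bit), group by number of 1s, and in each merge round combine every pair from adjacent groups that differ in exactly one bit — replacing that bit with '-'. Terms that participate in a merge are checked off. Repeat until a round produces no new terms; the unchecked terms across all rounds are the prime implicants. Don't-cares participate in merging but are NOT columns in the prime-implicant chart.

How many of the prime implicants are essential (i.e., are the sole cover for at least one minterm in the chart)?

Round 0: 00001✓ 00101✓ 01000✓ 01010✓ 01100✓ 01101✓ 10001✓ 10011✓ 10101✓ 10110 11000✓ 11001✓ 11011✓ 11101✓ 11111✓
Round 1: -0001✓ -0101✓ -1000 -1101✓ 0-101✓ 00-01✓ 01-00 010-0 0110- 1-001✓ 1-011✓ 1-101✓ 10-01✓ 100-1✓ 11-01✓ 11-11✓ 110-1✓ 1100- 111-1✓
Round 2: --101 -0-01 1--01 1-0-1 11--1
PIs = {--101, -0-01, -1000, 01-00, 010-0, 0110-, 1--01, 1-0-1, 10110, 11--1, 1100-}
Coverage chart:
  m1: -0-01 ←essential
  m5: --101,-0-01
  m8: -1000,01-00,010-0
  m10: 010-0 ←essential
  m12: 01-00,0110-
  m13: --101,0110-
  m17: -0-01,1--01,1-0-1
  m19: 1-0-1 ←essential
  m21: --101,-0-01,1--01
  m22: 10110 ←essential
  m24: -1000,1100-
  m25: 1--01,1-0-1,11--1,1100-
  m27: 1-0-1,11--1
  m29: --101,1--01,11--1
  m31: 11--1 ←essential
Essential: -0-01, 010-0, 1-0-1, 10110, 11--1

5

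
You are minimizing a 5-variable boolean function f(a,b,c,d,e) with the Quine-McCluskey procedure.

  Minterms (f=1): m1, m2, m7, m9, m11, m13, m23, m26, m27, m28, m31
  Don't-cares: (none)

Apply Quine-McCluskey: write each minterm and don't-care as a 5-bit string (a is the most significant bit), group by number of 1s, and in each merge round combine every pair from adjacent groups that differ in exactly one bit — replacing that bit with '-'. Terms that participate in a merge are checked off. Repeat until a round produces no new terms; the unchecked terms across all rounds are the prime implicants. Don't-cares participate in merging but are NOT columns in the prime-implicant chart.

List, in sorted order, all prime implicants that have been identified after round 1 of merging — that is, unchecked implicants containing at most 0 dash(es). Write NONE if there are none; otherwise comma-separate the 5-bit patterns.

00010, 11100

Round 0: 00001✓ 00010 00111✓ 01001✓ 01011✓ 01101✓ 10111✓ 11010✓ 11011✓ 11100 11111✓
Round 1: -0111 -1011 0-001 01-01 010-1 1-111 11-11 1101-
PIs = {-0111, -1011, 0-001, 00010, 01-01, 010-1, 1-111, 11-11, 1101-, 11100}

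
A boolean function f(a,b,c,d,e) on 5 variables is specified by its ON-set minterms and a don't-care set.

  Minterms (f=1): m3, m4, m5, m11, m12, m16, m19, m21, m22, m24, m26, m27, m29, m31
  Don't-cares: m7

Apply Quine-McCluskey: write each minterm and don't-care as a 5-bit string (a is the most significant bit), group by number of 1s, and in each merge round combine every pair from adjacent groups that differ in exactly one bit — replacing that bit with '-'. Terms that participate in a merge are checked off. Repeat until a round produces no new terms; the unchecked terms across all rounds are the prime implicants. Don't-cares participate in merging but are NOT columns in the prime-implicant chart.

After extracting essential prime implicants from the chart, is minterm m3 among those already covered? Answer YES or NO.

size-2^0 implicants → 00011(✓)  00100(✓)  00101(✓)  00111(✓)  01011(✓)  01100(✓)  10000(✓)  10011(✓)  10101(✓)  10110  11000(✓)  11010(✓)  11011(✓)  11101(✓)  11111(✓)
size-2^1 implicants → -0011(✓)  -0101  -1011(✓)  0-011(✓)  0-100  00-11  001-1  0010-  1-000  1-011(✓)  1-101  11-11  110-0  1101-  111-1
size-2^2 implicants → --011
Unchecked terms (primes): --011, -0101, 0-100, 00-11, 001-1, 0010-, 1-000, 1-101, 10110, 11-11, 110-0, 1101-, 111-1
Minterm coverage:
  m3 ⊆ --011,00-11
  m4 ⊆ 0-100,0010-
  m5 ⊆ -0101,001-1,0010-
  m11 ⊆ --011 [E]
  m12 ⊆ 0-100 [E]
  m16 ⊆ 1-000 [E]
  m19 ⊆ --011 [E]
  m21 ⊆ -0101,1-101
  m22 ⊆ 10110 [E]
  m24 ⊆ 1-000,110-0
  m26 ⊆ 110-0,1101-
  m27 ⊆ --011,11-11,1101-
  m29 ⊆ 1-101,111-1
  m31 ⊆ 11-11,111-1
E = {--011, 0-100, 1-000, 10110}

YES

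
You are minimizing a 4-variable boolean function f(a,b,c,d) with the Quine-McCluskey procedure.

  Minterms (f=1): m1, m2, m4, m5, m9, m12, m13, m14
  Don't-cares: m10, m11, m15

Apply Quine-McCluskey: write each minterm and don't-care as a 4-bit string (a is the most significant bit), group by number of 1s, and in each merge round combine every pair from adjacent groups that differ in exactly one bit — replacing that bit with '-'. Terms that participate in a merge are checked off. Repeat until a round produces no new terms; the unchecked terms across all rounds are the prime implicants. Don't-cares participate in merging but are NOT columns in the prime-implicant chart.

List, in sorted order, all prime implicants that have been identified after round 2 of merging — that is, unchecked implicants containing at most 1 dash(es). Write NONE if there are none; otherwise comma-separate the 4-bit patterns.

Round 0: 0001✓ 0010✓ 0100✓ 0101✓ 1001✓ 1010✓ 1011✓ 1100✓ 1101✓ 1110✓ 1111✓
Round 1: -001✓ -010 -100✓ -101✓ 0-01✓ 010-✓ 1-01✓ 1-10✓ 1-11✓ 10-1✓ 101-✓ 11-0✓ 11-1✓ 110-✓ 111-✓
Round 2: --01 -10- 1--1 1-1- 11--
PIs = {--01, -010, -10-, 1--1, 1-1-, 11--}

-010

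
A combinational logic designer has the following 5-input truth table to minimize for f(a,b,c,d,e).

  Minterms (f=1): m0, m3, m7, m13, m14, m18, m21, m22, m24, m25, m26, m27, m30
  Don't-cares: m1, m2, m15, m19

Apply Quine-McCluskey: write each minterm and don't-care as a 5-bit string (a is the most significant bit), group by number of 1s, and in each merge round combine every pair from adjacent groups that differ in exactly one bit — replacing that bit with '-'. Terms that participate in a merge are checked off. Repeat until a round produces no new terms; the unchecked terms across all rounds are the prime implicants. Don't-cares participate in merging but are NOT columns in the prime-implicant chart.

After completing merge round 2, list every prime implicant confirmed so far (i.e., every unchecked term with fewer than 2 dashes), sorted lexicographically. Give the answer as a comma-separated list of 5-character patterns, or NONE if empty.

-1110, 0-111, 00-11, 011-1, 0111-, 10101

[col 0] 00000*, 00001*, 00010*, 00011*, 00111*, 01101*, 01110*, 01111*, 10010*, 10011*, 10101, 10110*, 11000*, 11001*, 11010*, 11011*, 11110*
[col 1] -0010*, -0011*, -1110, 0-111, 00-11, 000-0*, 000-1*, 0000-*, 0001-*, 011-1, 0111-, 1-010*, 1-011*, 1-110*, 10-10*, 1001-*, 11-10*, 110-0*, 110-1*, 1100-*, 1101-*
[col 2] -001-, 000--, 1--10, 1-01-, 110--
Prime implicants: -001-, -1110, 0-111, 00-11, 000--, 011-1, 0111-, 1--10, 1-01-, 10101, 110--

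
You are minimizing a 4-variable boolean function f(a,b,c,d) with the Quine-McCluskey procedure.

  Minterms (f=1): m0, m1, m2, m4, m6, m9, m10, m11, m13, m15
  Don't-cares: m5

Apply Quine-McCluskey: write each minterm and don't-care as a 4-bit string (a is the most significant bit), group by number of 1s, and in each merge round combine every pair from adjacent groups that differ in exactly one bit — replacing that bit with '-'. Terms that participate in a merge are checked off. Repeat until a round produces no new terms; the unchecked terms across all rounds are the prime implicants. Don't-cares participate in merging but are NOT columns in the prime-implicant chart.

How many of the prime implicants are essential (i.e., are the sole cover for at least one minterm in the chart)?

Round 0: 0000✓ 0001✓ 0010✓ 0100✓ 0101✓ 0110✓ 1001✓ 1010✓ 1011✓ 1101✓ 1111✓
Round 1: -001✓ -010 -101✓ 0-00✓ 0-01✓ 0-10✓ 00-0✓ 000-✓ 01-0✓ 010-✓ 1-01✓ 1-11✓ 10-1✓ 101- 11-1✓
Round 2: --01 0--0 0-0- 1--1
PIs = {--01, -010, 0--0, 0-0-, 1--1, 101-}
Coverage chart:
  m0: 0--0,0-0-
  m1: --01,0-0-
  m2: -010,0--0
  m4: 0--0,0-0-
  m6: 0--0 ←essential
  m9: --01,1--1
  m10: -010,101-
  m11: 1--1,101-
  m13: --01,1--1
  m15: 1--1 ←essential
Essential: 0--0, 1--1

2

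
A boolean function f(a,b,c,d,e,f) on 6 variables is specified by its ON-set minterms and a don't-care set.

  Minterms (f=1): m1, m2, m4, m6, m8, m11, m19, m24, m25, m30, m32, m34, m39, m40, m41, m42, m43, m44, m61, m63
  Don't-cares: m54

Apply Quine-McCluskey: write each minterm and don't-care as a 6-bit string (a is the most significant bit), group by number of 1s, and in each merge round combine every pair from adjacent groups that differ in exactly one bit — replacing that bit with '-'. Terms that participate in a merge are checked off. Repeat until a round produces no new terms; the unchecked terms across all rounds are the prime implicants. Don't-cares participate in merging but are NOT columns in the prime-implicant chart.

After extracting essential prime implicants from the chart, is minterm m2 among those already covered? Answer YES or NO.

NO

[col 0] 000001, 000010*, 000100*, 000110*, 001000*, 001011*, 010011, 011000*, 011001*, 011110, 100000*, 100010*, 100111, 101000*, 101001*, 101010*, 101011*, 101100*, 110110, 111101*, 111111*
[col 1] -00010, -01000, -01011, 0-1000, 000-10, 0001-0, 01100-, 10-000*, 10-010*, 1000-0*, 101-00, 1010-0*, 1010-1*, 10100-*, 10101-*, 1111-1
[col 2] 10-0-0, 1010--
Prime implicants: -00010, -01000, -01011, 0-1000, 000-10, 000001, 0001-0, 010011, 01100-, 011110, 10-0-0, 100111, 101-00, 1010--, 110110, 1111-1
PI chart (minterm → PIs covering it):
  1 | 000001  (sole → essential)
  2 | -00010,000-10
  4 | 0001-0  (sole → essential)
  6 | 000-10,0001-0
  8 | -01000,0-1000
  11 | -01011  (sole → essential)
  19 | 010011  (sole → essential)
  24 | 0-1000,01100-
  25 | 01100-  (sole → essential)
  30 | 011110  (sole → essential)
  32 | 10-0-0  (sole → essential)
  34 | -00010,10-0-0
  39 | 100111  (sole → essential)
  40 | -01000,10-0-0,101-00,1010--
  41 | 1010--  (sole → essential)
  42 | 10-0-0,1010--
  43 | -01011,1010--
  44 | 101-00  (sole → essential)
  61 | 1111-1  (sole → essential)
  63 | 1111-1  (sole → essential)
Essential prime implicants: -01011, 000001, 0001-0, 010011, 01100-, 011110, 10-0-0, 100111, 101-00, 1010--, 1111-1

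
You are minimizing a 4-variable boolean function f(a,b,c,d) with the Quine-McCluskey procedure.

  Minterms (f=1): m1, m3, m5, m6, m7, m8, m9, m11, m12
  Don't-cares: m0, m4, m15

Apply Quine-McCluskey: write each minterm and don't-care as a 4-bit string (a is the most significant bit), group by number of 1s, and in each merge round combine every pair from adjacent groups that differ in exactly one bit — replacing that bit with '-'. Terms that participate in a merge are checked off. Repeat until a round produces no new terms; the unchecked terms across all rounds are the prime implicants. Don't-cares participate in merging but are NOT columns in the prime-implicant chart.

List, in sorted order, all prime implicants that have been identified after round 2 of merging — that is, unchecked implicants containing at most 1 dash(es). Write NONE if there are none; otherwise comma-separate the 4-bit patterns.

[col 0] 0000*, 0001*, 0011*, 0100*, 0101*, 0110*, 0111*, 1000*, 1001*, 1011*, 1100*, 1111*
[col 1] -000*, -001*, -011*, -100*, -111*, 0-00*, 0-01*, 0-11*, 00-1*, 000-*, 01-0*, 01-1*, 010-*, 011-*, 1-00*, 1-11*, 10-1*, 100-*
[col 2] --00, --11, -0-1, -00-, 0--1, 0-0-, 01--
Prime implicants: --00, --11, -0-1, -00-, 0--1, 0-0-, 01--

NONE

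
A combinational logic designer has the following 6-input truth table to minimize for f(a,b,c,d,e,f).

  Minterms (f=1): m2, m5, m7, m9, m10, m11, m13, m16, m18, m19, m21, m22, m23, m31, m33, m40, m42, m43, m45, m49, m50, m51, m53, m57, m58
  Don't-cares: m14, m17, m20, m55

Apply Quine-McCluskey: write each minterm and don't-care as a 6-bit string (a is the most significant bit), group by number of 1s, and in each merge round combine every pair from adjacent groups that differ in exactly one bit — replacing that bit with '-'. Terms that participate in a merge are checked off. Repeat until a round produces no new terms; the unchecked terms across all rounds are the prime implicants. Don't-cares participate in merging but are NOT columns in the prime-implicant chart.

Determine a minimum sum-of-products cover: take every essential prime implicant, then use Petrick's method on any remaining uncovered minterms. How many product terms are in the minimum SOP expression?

12

Round 0: 000010✓ 000101✓ 000111✓ 001001✓ 001010✓ 001011✓ 001101✓ 001110✓ 010000✓ 010001✓ 010010✓ 010011✓ 010100✓ 010101✓ 010110✓ 010111✓ 011111✓ 100001✓ 101000✓ 101010✓ 101011✓ 101101✓ 110001✓ 110010✓ 110011✓ 110101✓ 110111✓ 111001✓ 111010✓
Round 1: -01010✓ -01011✓ -01101 -10001✓ -10010✓ -10011✓ -10101✓ -10111✓ 0-0010 0-0101✓ 0-0111✓ 00-010 00-101 0001-1✓ 001-01 001-10 0010-1 00101-✓ 01-111 010-00✓ 010-01✓ 010-10✓ 010-11✓ 0100-0✓ 0100-1✓ 01000-✓ 01001-✓ 0101-0✓ 0101-1✓ 01010-✓ 01011-✓ 1-0001 1-1010 1010-0 10101-✓ 11-001 11-010 110-01✓ 110-11✓ 1100-1✓ 11001-✓ 1101-1✓
Round 2: -0101- -10-01✓ -10-11✓ -100-1✓ -1001- -101-1✓ 0-01-1 010--0✓ 010--1✓ 010-0-✓ 010-1-✓ 0100--✓ 0101--✓ 110--1✓
Round 3: -10--1 010---
PIs = {-0101-, -01101, -10--1, -1001-, 0-0010, 0-01-1, 00-010, 00-101, 001-01, 001-10, 0010-1, 01-111, 010---, 1-0001, 1-1010, 1010-0, 11-001, 11-010}
Coverage chart:
  m2: 0-0010,00-010
  m5: 0-01-1,00-101
  m7: 0-01-1 ←essential
  m9: 001-01,0010-1
  m10: -0101-,00-010,001-10
  m11: -0101-,0010-1
  m13: -01101,00-101,001-01
  m16: 010--- ←essential
  m18: -1001-,0-0010,010---
  m19: -10--1,-1001-,010---
  m21: -10--1,0-01-1,010---
  m22: 010--- ←essential
  m23: -10--1,0-01-1,01-111,010---
  m31: 01-111 ←essential
  m33: 1-0001 ←essential
  m40: 1010-0 ←essential
  m42: -0101-,1-1010,1010-0
  m43: -0101- ←essential
  m45: -01101 ←essential
  m49: -10--1,1-0001,11-001
  m50: -1001-,11-010
  m51: -10--1,-1001-
  m53: -10--1 ←essential
  m57: 11-001 ←essential
  m58: 1-1010,11-010
Essential: -0101-, -01101, -10--1, 0-01-1, 01-111, 010---, 1-0001, 1010-0, 11-001
Petrick residual → 0-0010, 001-01, 11-010
Min cover (12 terms): b'cd'e + b'cde'f + bc'f + a'c'd'ef' + a'c'df + a'b'ce'f + a'bdef + a'bc' + ac'd'e'f + ab'cd'f' + abd'e'f + abd'ef'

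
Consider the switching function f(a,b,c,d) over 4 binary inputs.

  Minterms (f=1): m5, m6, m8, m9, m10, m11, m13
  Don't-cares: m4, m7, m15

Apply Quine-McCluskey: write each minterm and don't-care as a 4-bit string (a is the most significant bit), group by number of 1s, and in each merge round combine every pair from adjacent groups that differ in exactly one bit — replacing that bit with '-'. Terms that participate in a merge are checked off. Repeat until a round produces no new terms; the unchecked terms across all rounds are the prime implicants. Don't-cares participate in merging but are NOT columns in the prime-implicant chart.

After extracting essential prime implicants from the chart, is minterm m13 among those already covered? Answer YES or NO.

size-2^0 implicants → 0100(✓)  0101(✓)  0110(✓)  0111(✓)  1000(✓)  1001(✓)  1010(✓)  1011(✓)  1101(✓)  1111(✓)
size-2^1 implicants → -101(✓)  -111(✓)  01-0(✓)  01-1(✓)  010-(✓)  011-(✓)  1-01(✓)  1-11(✓)  10-0(✓)  10-1(✓)  100-(✓)  101-(✓)  11-1(✓)
size-2^2 implicants → -1-1  01--  1--1  10--
Unchecked terms (primes): -1-1, 01--, 1--1, 10--
Minterm coverage:
  m5 ⊆ -1-1,01--
  m6 ⊆ 01-- [E]
  m8 ⊆ 10-- [E]
  m9 ⊆ 1--1,10--
  m10 ⊆ 10-- [E]
  m11 ⊆ 1--1,10--
  m13 ⊆ -1-1,1--1
E = {01--, 10--}

NO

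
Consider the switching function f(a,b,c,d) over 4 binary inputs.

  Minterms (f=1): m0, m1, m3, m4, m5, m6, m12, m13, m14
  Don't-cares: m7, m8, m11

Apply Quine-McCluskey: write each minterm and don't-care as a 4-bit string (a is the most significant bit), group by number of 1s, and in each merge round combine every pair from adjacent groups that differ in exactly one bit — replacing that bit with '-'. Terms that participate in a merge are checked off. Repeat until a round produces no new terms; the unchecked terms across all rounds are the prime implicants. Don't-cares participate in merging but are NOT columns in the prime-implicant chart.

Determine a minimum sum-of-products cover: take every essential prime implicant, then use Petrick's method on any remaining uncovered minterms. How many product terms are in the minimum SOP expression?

Round 0: 0000✓ 0001✓ 0011✓ 0100✓ 0101✓ 0110✓ 0111✓ 1000✓ 1011✓ 1100✓ 1101✓ 1110✓
Round 1: -000✓ -011 -100✓ -101✓ -110✓ 0-00✓ 0-01✓ 0-11✓ 00-1✓ 000-✓ 01-0✓ 01-1✓ 010-✓ 011-✓ 1-00✓ 11-0✓ 110-✓
Round 2: --00 -1-0 -10- 0--1 0-0- 01--
PIs = {--00, -011, -1-0, -10-, 0--1, 0-0-, 01--}
Coverage chart:
  m0: --00,0-0-
  m1: 0--1,0-0-
  m3: -011,0--1
  m4: --00,-1-0,-10-,0-0-,01--
  m5: -10-,0--1,0-0-,01--
  m6: -1-0,01--
  m12: --00,-1-0,-10-
  m13: -10- ←essential
  m14: -1-0 ←essential
Essential: -1-0, -10-
Petrick residual → --00, 0--1
Min cover (4 terms): c'd' + bd' + bc' + a'd

4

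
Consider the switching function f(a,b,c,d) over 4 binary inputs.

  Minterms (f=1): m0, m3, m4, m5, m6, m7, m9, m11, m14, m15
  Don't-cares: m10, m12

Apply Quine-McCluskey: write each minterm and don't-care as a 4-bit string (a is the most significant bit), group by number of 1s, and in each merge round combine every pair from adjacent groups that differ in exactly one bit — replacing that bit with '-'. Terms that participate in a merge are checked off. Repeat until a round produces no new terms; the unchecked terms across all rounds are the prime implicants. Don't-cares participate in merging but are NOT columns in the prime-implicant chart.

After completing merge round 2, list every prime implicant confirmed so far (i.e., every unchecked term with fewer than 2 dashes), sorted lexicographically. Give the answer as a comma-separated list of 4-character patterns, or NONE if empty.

[col 0] 0000*, 0011*, 0100*, 0101*, 0110*, 0111*, 1001*, 1010*, 1011*, 1100*, 1110*, 1111*
[col 1] -011*, -100*, -110*, -111*, 0-00, 0-11*, 01-0*, 01-1*, 010-*, 011-*, 1-10*, 1-11*, 10-1, 101-*, 11-0*, 111-*
[col 2] --11, -1-0, -11-, 01--, 1-1-
Prime implicants: --11, -1-0, -11-, 0-00, 01--, 1-1-, 10-1

0-00, 10-1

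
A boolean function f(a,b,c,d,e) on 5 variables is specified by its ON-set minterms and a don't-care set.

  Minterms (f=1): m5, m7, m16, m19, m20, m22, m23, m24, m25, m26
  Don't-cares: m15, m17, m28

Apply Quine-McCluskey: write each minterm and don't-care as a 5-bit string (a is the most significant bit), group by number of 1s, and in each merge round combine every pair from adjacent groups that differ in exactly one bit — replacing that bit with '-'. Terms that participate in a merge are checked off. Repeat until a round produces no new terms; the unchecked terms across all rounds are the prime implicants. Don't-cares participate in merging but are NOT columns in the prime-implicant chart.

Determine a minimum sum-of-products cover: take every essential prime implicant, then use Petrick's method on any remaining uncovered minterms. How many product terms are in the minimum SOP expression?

5

size-2^0 implicants → 00101(✓)  00111(✓)  01111(✓)  10000(✓)  10001(✓)  10011(✓)  10100(✓)  10110(✓)  10111(✓)  11000(✓)  11001(✓)  11010(✓)  11100(✓)
size-2^1 implicants → -0111  0-111  001-1  1-000(✓)  1-001(✓)  1-100(✓)  10-00(✓)  10-11  100-1  1000-(✓)  101-0  1011-  11-00(✓)  110-0  1100-(✓)
size-2^2 implicants → 1--00  1-00-
Unchecked terms (primes): -0111, 0-111, 001-1, 1--00, 1-00-, 10-11, 100-1, 101-0, 1011-, 110-0
Minterm coverage:
  m5 ⊆ 001-1 [E]
  m7 ⊆ -0111,0-111,001-1
  m16 ⊆ 1--00,1-00-
  m19 ⊆ 10-11,100-1
  m20 ⊆ 1--00,101-0
  m22 ⊆ 101-0,1011-
  m23 ⊆ -0111,10-11,1011-
  m24 ⊆ 1--00,1-00-,110-0
  m25 ⊆ 1-00- [E]
  m26 ⊆ 110-0 [E]
E = {001-1, 1-00-, 110-0}
Petrick residual → 10-11, 101-0
Cover = a'b'ce + ac'd' + ab'de + ab'ce' + abc'e'  |cover|=5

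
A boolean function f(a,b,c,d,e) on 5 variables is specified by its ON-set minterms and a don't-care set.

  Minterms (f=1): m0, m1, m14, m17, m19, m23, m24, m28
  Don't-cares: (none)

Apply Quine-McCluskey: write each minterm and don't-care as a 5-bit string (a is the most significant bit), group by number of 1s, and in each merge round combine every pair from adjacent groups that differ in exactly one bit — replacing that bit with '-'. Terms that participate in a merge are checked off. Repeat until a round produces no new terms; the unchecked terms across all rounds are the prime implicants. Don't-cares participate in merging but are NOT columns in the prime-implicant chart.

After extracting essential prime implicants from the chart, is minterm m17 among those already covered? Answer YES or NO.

Round 0: 00000✓ 00001✓ 01110 10001✓ 10011✓ 10111✓ 11000✓ 11100✓
Round 1: -0001 0000- 10-11 100-1 11-00
PIs = {-0001, 0000-, 01110, 10-11, 100-1, 11-00}
Coverage chart:
  m0: 0000- ←essential
  m1: -0001,0000-
  m14: 01110 ←essential
  m17: -0001,100-1
  m19: 10-11,100-1
  m23: 10-11 ←essential
  m24: 11-00 ←essential
  m28: 11-00 ←essential
Essential: 0000-, 01110, 10-11, 11-00

NO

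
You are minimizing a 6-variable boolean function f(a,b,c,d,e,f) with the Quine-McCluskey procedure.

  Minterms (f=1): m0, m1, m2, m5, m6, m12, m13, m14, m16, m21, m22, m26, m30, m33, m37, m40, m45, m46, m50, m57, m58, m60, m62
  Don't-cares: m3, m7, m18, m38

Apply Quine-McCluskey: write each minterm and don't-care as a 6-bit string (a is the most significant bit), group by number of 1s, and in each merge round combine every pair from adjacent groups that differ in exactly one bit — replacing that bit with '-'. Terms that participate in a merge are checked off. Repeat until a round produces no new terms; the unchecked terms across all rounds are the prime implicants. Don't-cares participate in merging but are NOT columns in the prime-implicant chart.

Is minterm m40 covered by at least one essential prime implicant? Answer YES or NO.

Round 0: 000000✓ 000001✓ 000010✓ 000011✓ 000101✓ 000110✓ 000111✓ 001100✓ 001101✓ 001110✓ 010000✓ 010010✓ 010101✓ 010110✓ 011010✓ 011110✓ 100001✓ 100101✓ 100110✓ 101000 101101✓ 101110✓ 110010✓ 111001 111010✓ 111100✓ 111110✓
Round 1: -00001✓ -00101✓ -00110✓ -01101✓ -01110✓ -10010✓ -11010✓ -11110✓ 0-0000✓ 0-0010✓ 0-0101 0-0110✓ 0-1110✓ 00-101✓ 00-110✓ 000-01✓ 000-10✓ 000-11✓ 0000-0✓ 0000-1✓ 00000-✓ 00001-✓ 0001-1✓ 00011-✓ 0011-0 00110- 01-010✓ 01-110✓ 010-10✓ 0100-0✓ 011-10✓ 1-1110✓ 10-101✓ 10-110✓ 100-01✓ 11-010✓ 111-10✓ 1111-0
Round 2: --1110 -0-101 -0-110 -00-01 -1-010 -11-10 0--110 0-0-10 0-00-0 000--1 000-1- 0000-- 01--10
PIs = {--1110, -0-101, -0-110, -00-01, -1-010, -11-10, 0--110, 0-0-10, 0-00-0, 0-0101, 000--1, 000-1-, 0000--, 0011-0, 00110-, 01--10, 101000, 111001, 1111-0}
Coverage chart:
  m0: 0-00-0,0000--
  m1: -00-01,000--1,0000--
  m2: 0-0-10,0-00-0,000-1-,0000--
  m5: -0-101,-00-01,0-0101,000--1
  m6: -0-110,0--110,0-0-10,000-1-
  m12: 0011-0,00110-
  m13: -0-101,00110-
  m14: --1110,-0-110,0--110,0011-0
  m16: 0-00-0 ←essential
  m21: 0-0101 ←essential
  m22: 0--110,0-0-10,01--10
  m26: -1-010,-11-10,01--10
  m30: --1110,-11-10,0--110,01--10
  m33: -00-01 ←essential
  m37: -0-101,-00-01
  m40: 101000 ←essential
  m45: -0-101 ←essential
  m46: --1110,-0-110
  m50: -1-010 ←essential
  m57: 111001 ←essential
  m58: -1-010,-11-10
  m60: 1111-0 ←essential
  m62: --1110,-11-10,1111-0
Essential: -0-101, -00-01, -1-010, 0-00-0, 0-0101, 101000, 111001, 1111-0

YES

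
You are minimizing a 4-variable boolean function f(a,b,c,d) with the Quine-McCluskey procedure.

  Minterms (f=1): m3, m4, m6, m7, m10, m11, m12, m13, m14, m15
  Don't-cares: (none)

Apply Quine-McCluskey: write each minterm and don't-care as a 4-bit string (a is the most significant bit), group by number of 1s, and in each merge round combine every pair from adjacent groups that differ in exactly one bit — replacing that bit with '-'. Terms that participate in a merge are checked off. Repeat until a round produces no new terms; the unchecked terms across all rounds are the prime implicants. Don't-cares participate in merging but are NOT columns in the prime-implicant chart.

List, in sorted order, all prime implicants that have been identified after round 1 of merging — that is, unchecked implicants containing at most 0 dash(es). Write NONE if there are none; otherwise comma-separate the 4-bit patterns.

[col 0] 0011*, 0100*, 0110*, 0111*, 1010*, 1011*, 1100*, 1101*, 1110*, 1111*
[col 1] -011*, -100*, -110*, -111*, 0-11*, 01-0*, 011-*, 1-10*, 1-11*, 101-*, 11-0*, 11-1*, 110-*, 111-*
[col 2] --11, -1-0, -11-, 1-1-, 11--
Prime implicants: --11, -1-0, -11-, 1-1-, 11--

NONE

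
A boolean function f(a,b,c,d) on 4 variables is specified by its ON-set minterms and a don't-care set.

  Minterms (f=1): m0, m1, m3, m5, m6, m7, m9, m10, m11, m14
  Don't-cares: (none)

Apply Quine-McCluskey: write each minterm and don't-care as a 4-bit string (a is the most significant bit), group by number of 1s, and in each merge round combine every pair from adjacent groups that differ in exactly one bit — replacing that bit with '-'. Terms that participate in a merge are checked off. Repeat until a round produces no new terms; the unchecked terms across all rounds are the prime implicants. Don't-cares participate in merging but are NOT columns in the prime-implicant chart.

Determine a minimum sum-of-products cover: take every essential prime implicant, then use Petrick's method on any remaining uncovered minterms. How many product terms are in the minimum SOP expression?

5

Round 0: 0000✓ 0001✓ 0011✓ 0101✓ 0110✓ 0111✓ 1001✓ 1010✓ 1011✓ 1110✓
Round 1: -001✓ -011✓ -110 0-01✓ 0-11✓ 00-1✓ 000- 01-1✓ 011- 1-10 10-1✓ 101-
Round 2: -0-1 0--1
PIs = {-0-1, -110, 0--1, 000-, 011-, 1-10, 101-}
Coverage chart:
  m0: 000- ←essential
  m1: -0-1,0--1,000-
  m3: -0-1,0--1
  m5: 0--1 ←essential
  m6: -110,011-
  m7: 0--1,011-
  m9: -0-1 ←essential
  m10: 1-10,101-
  m11: -0-1,101-
  m14: -110,1-10
Essential: -0-1, 0--1, 000-
Petrick residual → -110, 1-10
Min cover (5 terms): b'd + bcd' + a'd + a'b'c' + acd'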